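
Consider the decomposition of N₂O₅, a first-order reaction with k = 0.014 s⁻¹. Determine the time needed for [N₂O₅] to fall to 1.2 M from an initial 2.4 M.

49.51 s

Step 1: For first-order: t = ln([N₂O₅]₀/[N₂O₅])/k
Step 2: t = ln(2.4/1.2)/0.014
Step 3: t = ln(2)/0.014
Step 4: t = 0.6931/0.014 = 49.51 s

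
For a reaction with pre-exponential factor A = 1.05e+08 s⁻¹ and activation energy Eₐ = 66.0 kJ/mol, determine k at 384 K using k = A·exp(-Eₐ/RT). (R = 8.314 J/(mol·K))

1.10e-01 s⁻¹

Step 1: Use the Arrhenius equation: k = A × exp(-Eₐ/RT)
Step 2: Convert Eₐ to J/mol: 66.0 kJ/mol = 66000 J/mol
Step 3: Calculate the exponent: -Eₐ/(RT) = -66000/(8.314 × 384) = -20.67296
Step 4: k = 1.05e+08 × exp(-20.67296)
Step 5: k = 1.05e+08 × 1.05159e-09 = 1.1042e-01 s⁻¹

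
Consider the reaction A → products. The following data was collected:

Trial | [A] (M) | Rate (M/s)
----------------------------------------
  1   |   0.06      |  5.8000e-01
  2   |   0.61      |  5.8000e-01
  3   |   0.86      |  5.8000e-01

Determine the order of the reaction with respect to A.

zeroth order (0)

Step 1: Compare trials - when concentration changes, rate stays constant.
Step 2: rate₂/rate₁ = 5.8000e-01/5.8000e-01 = 1
Step 3: [A]₂/[A]₁ = 0.61/0.06 = 10.17
Step 4: Since rate ratio ≈ (conc ratio)^0, the reaction is zeroth order.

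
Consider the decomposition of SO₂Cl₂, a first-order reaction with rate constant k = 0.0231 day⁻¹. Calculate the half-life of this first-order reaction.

30.01 day

Step 1: For a first-order reaction, t₁/₂ = ln(2)/k
Step 2: t₁/₂ = ln(2)/0.0231
Step 3: t₁/₂ = 0.6931/0.0231 = 30.01 day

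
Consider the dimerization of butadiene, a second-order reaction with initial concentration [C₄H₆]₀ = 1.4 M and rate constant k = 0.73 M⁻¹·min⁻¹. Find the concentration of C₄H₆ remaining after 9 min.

0.1373 M

Step 1: For a second-order reaction: 1/[C₄H₆] = 1/[C₄H₆]₀ + kt
Step 2: 1/[C₄H₆] = 1/1.4 + 0.73 × 9
Step 3: 1/[C₄H₆] = 0.7143 + 6.57 = 7.284
Step 4: [C₄H₆] = 1/7.284 = 0.1373 M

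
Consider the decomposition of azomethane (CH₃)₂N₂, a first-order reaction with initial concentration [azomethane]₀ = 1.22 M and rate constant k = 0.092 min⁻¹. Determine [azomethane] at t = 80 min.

0.0007762 M

Step 1: For a first-order reaction: [azomethane] = [azomethane]₀ × e^(-kt)
Step 2: [azomethane] = 1.22 × e^(-0.092 × 80)
Step 3: [azomethane] = 1.22 × e^(-7.36)
Step 4: [azomethane] = 1.22 × 0.000636198 = 0.0007762 M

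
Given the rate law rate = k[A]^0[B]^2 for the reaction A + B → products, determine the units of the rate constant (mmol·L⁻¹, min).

(mmol·L⁻¹)⁻¹·min⁻¹

Step 1: Overall order = 0 + 2 = 2.
Step 2: rate has units mmol·L⁻¹·min⁻¹; [A]^0[B]^2 has units (mmol·L⁻¹)^2.
Step 3: k = rate/([A]^0[B]^2), so units of k = (mmol·L⁻¹)^(1-2)·min⁻¹ = (mmol·L⁻¹)⁻¹·min⁻¹.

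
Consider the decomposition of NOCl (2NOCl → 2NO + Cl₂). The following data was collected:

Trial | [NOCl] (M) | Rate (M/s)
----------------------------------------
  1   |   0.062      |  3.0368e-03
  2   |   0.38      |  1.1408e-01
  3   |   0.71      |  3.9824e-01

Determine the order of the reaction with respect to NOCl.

second order (2)

Step 1: Compare trials to find order n where rate₂/rate₁ = ([NOCl]₂/[NOCl]₁)^n
Step 2: rate₂/rate₁ = 1.1408e-01/3.0368e-03 = 37.57
Step 3: [NOCl]₂/[NOCl]₁ = 0.38/0.062 = 6.129
Step 4: n = ln(37.57)/ln(6.129) = 2.00 ≈ 2
Step 5: The reaction is second order in NOCl.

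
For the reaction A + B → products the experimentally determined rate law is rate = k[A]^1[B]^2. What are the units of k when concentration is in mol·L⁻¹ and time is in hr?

(mol·L⁻¹)⁻²·hr⁻¹

Step 1: Overall order = 1 + 2 = 3.
Step 2: rate has units mol·L⁻¹·hr⁻¹; [A]^1[B]^2 has units (mol·L⁻¹)^3.
Step 3: k = rate/([A]^1[B]^2), so units of k = (mol·L⁻¹)^(1-3)·hr⁻¹ = (mol·L⁻¹)⁻²·hr⁻¹.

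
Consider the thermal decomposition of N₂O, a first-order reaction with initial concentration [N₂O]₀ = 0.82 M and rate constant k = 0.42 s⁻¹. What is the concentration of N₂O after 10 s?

0.0123 M

Step 1: For a first-order reaction: [N₂O] = [N₂O]₀ × e^(-kt)
Step 2: [N₂O] = 0.82 × e^(-0.42 × 10)
Step 3: [N₂O] = 0.82 × e^(-4.2)
Step 4: [N₂O] = 0.82 × 0.0149956 = 0.0123 M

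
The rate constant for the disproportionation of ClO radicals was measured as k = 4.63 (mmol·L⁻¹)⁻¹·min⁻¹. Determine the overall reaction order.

second order (2)

Step 1: The units of k for an nth-order reaction are (concentration)^(1-n)·(time)⁻¹.
Step 2: Here k has units (mmol·L⁻¹)⁻¹·min⁻¹, so the concentration exponent is -1.
Step 3: 1 - n = -1 ⇒ n = 2. The reaction is second order.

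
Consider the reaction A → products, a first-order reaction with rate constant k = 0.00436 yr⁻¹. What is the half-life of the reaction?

159 yr

Step 1: For a first-order reaction, t₁/₂ = ln(2)/k
Step 2: t₁/₂ = ln(2)/0.00436
Step 3: t₁/₂ = 0.6931/0.00436 = 159 yr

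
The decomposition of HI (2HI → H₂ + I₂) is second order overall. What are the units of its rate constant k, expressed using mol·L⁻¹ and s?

(mol·L⁻¹)⁻¹·s⁻¹

Step 1: For overall order n, rate = k × (concentration)^n.
Step 2: Rate has units mol·L⁻¹·s⁻¹; concentration term has units (mol·L⁻¹)^2.
Step 3: k = rate / (concentration)^n, so units of k = (mol·L⁻¹)^(1-2)·s⁻¹ = (mol·L⁻¹)⁻¹·s⁻¹.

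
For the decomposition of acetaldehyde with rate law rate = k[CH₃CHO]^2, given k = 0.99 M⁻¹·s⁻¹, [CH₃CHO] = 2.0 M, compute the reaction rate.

3.96 M/s

Step 1: Identify the rate law: rate = k[CH₃CHO]^2
Step 2: Substitute values: rate = 0.99 × (2.0)^2
Step 3: Calculate: rate = 0.99 × 4 = 3.96 M/s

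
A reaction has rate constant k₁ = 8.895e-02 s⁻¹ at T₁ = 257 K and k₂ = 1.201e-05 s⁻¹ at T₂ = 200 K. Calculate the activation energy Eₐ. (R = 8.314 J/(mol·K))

66.8 kJ/mol

Step 1: Use the two-temperature Arrhenius form: ln(k₂/k₁) = -Eₐ/R × (1/T₂ - 1/T₁)
Step 2: ln(k₂/k₁) = ln(1.201e-05/8.895e-02) = ln(0.00013502) = -8.91009
Step 3: 1/T₂ - 1/T₁ = 1/200 - 1/257 = 1.108949e-03 K⁻¹
Step 4: Eₐ = -R × ln(k₂/k₁) / (1/T₂ - 1/T₁) = -8.314 × -8.91009 / 1.108949e-03
Step 5: Eₐ = 6.6801e+04 J/mol = 66.8 kJ/mol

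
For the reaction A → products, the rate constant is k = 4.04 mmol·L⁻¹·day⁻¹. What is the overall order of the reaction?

zeroth order (0)

Step 1: The units of k for an nth-order reaction are (concentration)^(1-n)·(time)⁻¹.
Step 2: Here k has units mmol·L⁻¹·day⁻¹, so the concentration exponent is 1.
Step 3: 1 - n = 1 ⇒ n = 0. The reaction is zeroth order.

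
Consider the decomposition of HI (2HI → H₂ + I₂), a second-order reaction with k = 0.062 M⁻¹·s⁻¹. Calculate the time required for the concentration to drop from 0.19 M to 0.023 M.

616.4 s

Step 1: For second-order: t = (1/[HI] - 1/[HI]₀)/k
Step 2: t = (1/0.023 - 1/0.19)/0.062
Step 3: t = (43.48 - 5.263)/0.062
Step 4: t = 38.22/0.062 = 616.4 s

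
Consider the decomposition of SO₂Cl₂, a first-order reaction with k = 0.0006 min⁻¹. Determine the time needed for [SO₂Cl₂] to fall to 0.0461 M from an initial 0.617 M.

4323 min

Step 1: For first-order: t = ln([SO₂Cl₂]₀/[SO₂Cl₂])/k
Step 2: t = ln(0.617/0.0461)/0.0006
Step 3: t = ln(13.38)/0.0006
Step 4: t = 2.594/0.0006 = 4323 min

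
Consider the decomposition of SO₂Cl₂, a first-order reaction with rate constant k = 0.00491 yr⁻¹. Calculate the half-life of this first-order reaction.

141.2 yr

Step 1: For a first-order reaction, t₁/₂ = ln(2)/k
Step 2: t₁/₂ = ln(2)/0.00491
Step 3: t₁/₂ = 0.6931/0.00491 = 141.2 yr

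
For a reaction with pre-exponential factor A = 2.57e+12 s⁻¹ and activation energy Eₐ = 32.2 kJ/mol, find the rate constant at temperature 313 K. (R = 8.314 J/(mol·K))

1.09e+07 s⁻¹

Step 1: Use the Arrhenius equation: k = A × exp(-Eₐ/RT)
Step 2: Convert Eₐ to J/mol: 32.2 kJ/mol = 32200 J/mol
Step 3: Calculate the exponent: -Eₐ/(RT) = -32200/(8.314 × 313) = -12.37376
Step 4: k = 2.57e+12 × exp(-12.37376)
Step 5: k = 2.57e+12 × 4.22809e-06 = 1.0866e+07 s⁻¹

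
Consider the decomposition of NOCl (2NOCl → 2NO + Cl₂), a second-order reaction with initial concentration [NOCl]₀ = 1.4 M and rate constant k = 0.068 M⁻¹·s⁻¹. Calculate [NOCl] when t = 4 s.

1.014 M

Step 1: For a second-order reaction: 1/[NOCl] = 1/[NOCl]₀ + kt
Step 2: 1/[NOCl] = 1/1.4 + 0.068 × 4
Step 3: 1/[NOCl] = 0.7143 + 0.272 = 0.9863
Step 4: [NOCl] = 1/0.9863 = 1.014 M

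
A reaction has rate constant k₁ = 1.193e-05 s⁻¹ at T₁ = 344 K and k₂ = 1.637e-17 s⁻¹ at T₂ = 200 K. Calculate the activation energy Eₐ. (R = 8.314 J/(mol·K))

108.5 kJ/mol

Step 1: Use the two-temperature Arrhenius form: ln(k₂/k₁) = -Eₐ/R × (1/T₂ - 1/T₁)
Step 2: ln(k₂/k₁) = ln(1.637e-17/1.193e-05) = ln(1.37217e-12) = -27.3146
Step 3: 1/T₂ - 1/T₁ = 1/200 - 1/344 = 2.093023e-03 K⁻¹
Step 4: Eₐ = -R × ln(k₂/k₁) / (1/T₂ - 1/T₁) = -8.314 × -27.3146 / 2.093023e-03
Step 5: Eₐ = 1.0850e+05 J/mol = 108.5 kJ/mol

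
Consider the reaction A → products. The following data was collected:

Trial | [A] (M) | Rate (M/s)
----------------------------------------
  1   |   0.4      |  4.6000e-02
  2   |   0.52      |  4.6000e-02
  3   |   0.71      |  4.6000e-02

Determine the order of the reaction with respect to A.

zeroth order (0)

Step 1: Compare trials - when concentration changes, rate stays constant.
Step 2: rate₂/rate₁ = 4.6000e-02/4.6000e-02 = 1
Step 3: [A]₂/[A]₁ = 0.52/0.4 = 1.3
Step 4: Since rate ratio ≈ (conc ratio)^0, the reaction is zeroth order.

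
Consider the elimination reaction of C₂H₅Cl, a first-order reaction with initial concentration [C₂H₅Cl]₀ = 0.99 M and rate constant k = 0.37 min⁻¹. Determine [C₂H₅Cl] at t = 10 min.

0.02448 M

Step 1: For a first-order reaction: [C₂H₅Cl] = [C₂H₅Cl]₀ × e^(-kt)
Step 2: [C₂H₅Cl] = 0.99 × e^(-0.37 × 10)
Step 3: [C₂H₅Cl] = 0.99 × e^(-3.7)
Step 4: [C₂H₅Cl] = 0.99 × 0.0247235 = 0.02448 M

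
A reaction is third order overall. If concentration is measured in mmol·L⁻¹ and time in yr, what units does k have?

(mmol·L⁻¹)⁻²·yr⁻¹

Step 1: For overall order n, rate = k × (concentration)^n.
Step 2: Rate has units mmol·L⁻¹·yr⁻¹; concentration term has units (mmol·L⁻¹)^3.
Step 3: k = rate / (concentration)^n, so units of k = (mmol·L⁻¹)^(1-3)·yr⁻¹ = (mmol·L⁻¹)⁻²·yr⁻¹.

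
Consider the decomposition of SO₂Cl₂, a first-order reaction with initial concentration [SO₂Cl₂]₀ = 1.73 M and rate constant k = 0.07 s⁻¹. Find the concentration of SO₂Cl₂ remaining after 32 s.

0.1842 M

Step 1: For a first-order reaction: [SO₂Cl₂] = [SO₂Cl₂]₀ × e^(-kt)
Step 2: [SO₂Cl₂] = 1.73 × e^(-0.07 × 32)
Step 3: [SO₂Cl₂] = 1.73 × e^(-2.24)
Step 4: [SO₂Cl₂] = 1.73 × 0.106459 = 0.1842 M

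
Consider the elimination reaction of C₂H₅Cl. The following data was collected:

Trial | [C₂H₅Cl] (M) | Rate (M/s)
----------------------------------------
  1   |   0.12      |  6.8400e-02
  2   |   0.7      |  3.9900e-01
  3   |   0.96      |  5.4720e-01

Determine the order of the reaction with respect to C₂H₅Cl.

first order (1)

Step 1: Compare trials to find order n where rate₂/rate₁ = ([C₂H₅Cl]₂/[C₂H₅Cl]₁)^n
Step 2: rate₂/rate₁ = 3.9900e-01/6.8400e-02 = 5.833
Step 3: [C₂H₅Cl]₂/[C₂H₅Cl]₁ = 0.7/0.12 = 5.833
Step 4: n = ln(5.833)/ln(5.833) = 1.00 ≈ 1
Step 5: The reaction is first order in C₂H₅Cl.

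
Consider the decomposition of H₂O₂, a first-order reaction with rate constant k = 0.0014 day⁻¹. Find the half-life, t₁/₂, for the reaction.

495.1 day

Step 1: For a first-order reaction, t₁/₂ = ln(2)/k
Step 2: t₁/₂ = ln(2)/0.0014
Step 3: t₁/₂ = 0.6931/0.0014 = 495.1 day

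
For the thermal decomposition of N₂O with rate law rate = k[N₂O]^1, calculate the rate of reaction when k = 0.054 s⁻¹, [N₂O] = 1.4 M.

0.0756 M/s

Step 1: Identify the rate law: rate = k[N₂O]^1
Step 2: Substitute values: rate = 0.054 × (1.4)^1
Step 3: Calculate: rate = 0.054 × 1.4 = 0.0756 M/s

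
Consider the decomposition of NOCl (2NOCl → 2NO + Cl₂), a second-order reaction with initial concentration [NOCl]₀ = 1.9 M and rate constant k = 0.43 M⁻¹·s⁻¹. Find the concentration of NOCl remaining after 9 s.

0.2275 M

Step 1: For a second-order reaction: 1/[NOCl] = 1/[NOCl]₀ + kt
Step 2: 1/[NOCl] = 1/1.9 + 0.43 × 9
Step 3: 1/[NOCl] = 0.5263 + 3.87 = 4.396
Step 4: [NOCl] = 1/4.396 = 0.2275 M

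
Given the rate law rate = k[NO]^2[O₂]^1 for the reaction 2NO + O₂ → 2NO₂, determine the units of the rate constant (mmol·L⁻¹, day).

(mmol·L⁻¹)⁻²·day⁻¹

Step 1: Overall order = 2 + 1 = 3.
Step 2: rate has units mmol·L⁻¹·day⁻¹; [NO]^2[O₂]^1 has units (mmol·L⁻¹)^3.
Step 3: k = rate/([NO]^2[O₂]^1), so units of k = (mmol·L⁻¹)^(1-3)·day⁻¹ = (mmol·L⁻¹)⁻²·day⁻¹.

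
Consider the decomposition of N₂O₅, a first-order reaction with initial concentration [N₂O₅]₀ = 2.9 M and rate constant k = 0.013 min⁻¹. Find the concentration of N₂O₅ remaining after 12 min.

2.481 M

Step 1: For a first-order reaction: [N₂O₅] = [N₂O₅]₀ × e^(-kt)
Step 2: [N₂O₅] = 2.9 × e^(-0.013 × 12)
Step 3: [N₂O₅] = 2.9 × e^(-0.156)
Step 4: [N₂O₅] = 2.9 × 0.855559 = 2.481 M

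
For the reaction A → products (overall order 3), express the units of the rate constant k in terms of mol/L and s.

(mol/L)⁻²·s⁻¹

Step 1: For overall order n, rate = k × (concentration)^n.
Step 2: Rate has units mol/L·s⁻¹; concentration term has units (mol/L)^3.
Step 3: k = rate / (concentration)^n, so units of k = (mol/L)^(1-3)·s⁻¹ = (mol/L)⁻²·s⁻¹.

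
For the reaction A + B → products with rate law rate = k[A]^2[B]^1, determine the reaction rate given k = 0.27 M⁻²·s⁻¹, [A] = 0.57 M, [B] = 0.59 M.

0.05176 M/s

Step 1: The rate law is rate = k[A]^2[B]^1
Step 2: Substitute: rate = 0.27 × (0.57)^2 × (0.59)^1
Step 3: rate = 0.27 × 0.3249 × 0.59 = 0.0517566 M/s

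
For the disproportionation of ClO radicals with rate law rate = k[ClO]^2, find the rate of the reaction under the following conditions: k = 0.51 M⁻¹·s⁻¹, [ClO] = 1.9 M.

1.841 M/s

Step 1: Identify the rate law: rate = k[ClO]^2
Step 2: Substitute values: rate = 0.51 × (1.9)^2
Step 3: Calculate: rate = 0.51 × 3.61 = 1.8411 M/s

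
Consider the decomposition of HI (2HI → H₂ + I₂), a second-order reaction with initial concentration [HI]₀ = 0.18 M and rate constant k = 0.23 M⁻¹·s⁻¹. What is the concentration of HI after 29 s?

0.0818 M

Step 1: For a second-order reaction: 1/[HI] = 1/[HI]₀ + kt
Step 2: 1/[HI] = 1/0.18 + 0.23 × 29
Step 3: 1/[HI] = 5.556 + 6.67 = 12.23
Step 4: [HI] = 1/12.23 = 0.0818 M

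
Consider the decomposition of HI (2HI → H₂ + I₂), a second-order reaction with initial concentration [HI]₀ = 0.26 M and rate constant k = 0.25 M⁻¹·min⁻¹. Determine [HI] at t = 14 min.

0.1361 M

Step 1: For a second-order reaction: 1/[HI] = 1/[HI]₀ + kt
Step 2: 1/[HI] = 1/0.26 + 0.25 × 14
Step 3: 1/[HI] = 3.846 + 3.5 = 7.346
Step 4: [HI] = 1/7.346 = 0.1361 M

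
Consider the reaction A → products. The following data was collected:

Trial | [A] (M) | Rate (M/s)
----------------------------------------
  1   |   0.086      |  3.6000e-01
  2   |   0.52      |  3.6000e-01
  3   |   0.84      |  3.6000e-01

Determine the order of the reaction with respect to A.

zeroth order (0)

Step 1: Compare trials - when concentration changes, rate stays constant.
Step 2: rate₂/rate₁ = 3.6000e-01/3.6000e-01 = 1
Step 3: [A]₂/[A]₁ = 0.52/0.086 = 6.047
Step 4: Since rate ratio ≈ (conc ratio)^0, the reaction is zeroth order.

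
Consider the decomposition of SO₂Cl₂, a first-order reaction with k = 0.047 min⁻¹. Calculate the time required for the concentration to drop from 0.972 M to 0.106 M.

47.15 min

Step 1: For first-order: t = ln([SO₂Cl₂]₀/[SO₂Cl₂])/k
Step 2: t = ln(0.972/0.106)/0.047
Step 3: t = ln(9.17)/0.047
Step 4: t = 2.216/0.047 = 47.15 min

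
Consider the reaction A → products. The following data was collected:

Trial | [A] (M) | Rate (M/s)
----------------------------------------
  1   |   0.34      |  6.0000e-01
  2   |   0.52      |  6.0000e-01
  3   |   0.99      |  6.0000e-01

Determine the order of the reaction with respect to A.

zeroth order (0)

Step 1: Compare trials - when concentration changes, rate stays constant.
Step 2: rate₂/rate₁ = 6.0000e-01/6.0000e-01 = 1
Step 3: [A]₂/[A]₁ = 0.52/0.34 = 1.529
Step 4: Since rate ratio ≈ (conc ratio)^0, the reaction is zeroth order.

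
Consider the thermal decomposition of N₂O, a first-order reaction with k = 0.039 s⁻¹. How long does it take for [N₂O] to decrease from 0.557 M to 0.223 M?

23.47 s

Step 1: For first-order: t = ln([N₂O]₀/[N₂O])/k
Step 2: t = ln(0.557/0.223)/0.039
Step 3: t = ln(2.498)/0.039
Step 4: t = 0.9154/0.039 = 23.47 s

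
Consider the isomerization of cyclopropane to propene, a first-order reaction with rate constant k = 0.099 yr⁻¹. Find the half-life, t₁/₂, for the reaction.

7.001 yr

Step 1: For a first-order reaction, t₁/₂ = ln(2)/k
Step 2: t₁/₂ = ln(2)/0.099
Step 3: t₁/₂ = 0.6931/0.099 = 7.001 yr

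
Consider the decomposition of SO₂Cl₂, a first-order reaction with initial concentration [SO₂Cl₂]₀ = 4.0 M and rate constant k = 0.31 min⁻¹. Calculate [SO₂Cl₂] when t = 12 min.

0.09694 M

Step 1: For a first-order reaction: [SO₂Cl₂] = [SO₂Cl₂]₀ × e^(-kt)
Step 2: [SO₂Cl₂] = 4.0 × e^(-0.31 × 12)
Step 3: [SO₂Cl₂] = 4.0 × e^(-3.72)
Step 4: [SO₂Cl₂] = 4.0 × 0.024234 = 0.09694 M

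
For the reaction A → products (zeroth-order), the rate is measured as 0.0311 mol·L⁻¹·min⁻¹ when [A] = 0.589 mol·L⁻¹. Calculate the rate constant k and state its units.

0.0311 mol·L⁻¹·min⁻¹

Step 1: For a zeroth-order reaction, rate = k (independent of concentration).
Step 2: k = rate = 0.0311 mol·L⁻¹·min⁻¹.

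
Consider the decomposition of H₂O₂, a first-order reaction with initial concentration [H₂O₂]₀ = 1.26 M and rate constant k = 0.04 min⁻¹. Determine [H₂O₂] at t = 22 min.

0.5226 M

Step 1: For a first-order reaction: [H₂O₂] = [H₂O₂]₀ × e^(-kt)
Step 2: [H₂O₂] = 1.26 × e^(-0.04 × 22)
Step 3: [H₂O₂] = 1.26 × e^(-0.88)
Step 4: [H₂O₂] = 1.26 × 0.414783 = 0.5226 M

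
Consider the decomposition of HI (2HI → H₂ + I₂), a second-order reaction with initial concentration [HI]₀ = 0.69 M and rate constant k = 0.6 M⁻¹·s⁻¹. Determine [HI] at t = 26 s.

0.05865 M

Step 1: For a second-order reaction: 1/[HI] = 1/[HI]₀ + kt
Step 2: 1/[HI] = 1/0.69 + 0.6 × 26
Step 3: 1/[HI] = 1.449 + 15.6 = 17.05
Step 4: [HI] = 1/17.05 = 0.05865 M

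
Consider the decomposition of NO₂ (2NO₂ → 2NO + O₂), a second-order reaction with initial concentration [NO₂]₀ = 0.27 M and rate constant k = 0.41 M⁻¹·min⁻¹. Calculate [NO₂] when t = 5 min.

0.1738 M

Step 1: For a second-order reaction: 1/[NO₂] = 1/[NO₂]₀ + kt
Step 2: 1/[NO₂] = 1/0.27 + 0.41 × 5
Step 3: 1/[NO₂] = 3.704 + 2.05 = 5.754
Step 4: [NO₂] = 1/5.754 = 0.1738 M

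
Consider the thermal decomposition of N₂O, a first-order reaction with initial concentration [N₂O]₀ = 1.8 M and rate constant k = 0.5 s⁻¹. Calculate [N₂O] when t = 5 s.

0.1478 M

Step 1: For a first-order reaction: [N₂O] = [N₂O]₀ × e^(-kt)
Step 2: [N₂O] = 1.8 × e^(-0.5 × 5)
Step 3: [N₂O] = 1.8 × e^(-2.5)
Step 4: [N₂O] = 1.8 × 0.082085 = 0.1478 M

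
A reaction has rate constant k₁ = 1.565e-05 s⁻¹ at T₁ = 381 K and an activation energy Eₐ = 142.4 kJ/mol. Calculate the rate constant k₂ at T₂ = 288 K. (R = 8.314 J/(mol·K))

7.763e-12 s⁻¹

Step 1: Use the two-temperature Arrhenius form: ln(k₂/k₁) = -Eₐ/R × (1/T₂ - 1/T₁)
Step 2: Convert Eₐ to J/mol: 142.4 kJ/mol = 142400 J/mol
Step 3: 1/T₂ - 1/T₁ = 1/288 - 1/381 = 8.475503e-04 K⁻¹
Step 4: ln(k₂/k₁) = -142400/8.314 × 8.475503e-04 = -14.51662
Step 5: k₂ = k₁ × exp(-14.51662) = 1.565e-05 × 4.96035e-07 = 7.763e-12 s⁻¹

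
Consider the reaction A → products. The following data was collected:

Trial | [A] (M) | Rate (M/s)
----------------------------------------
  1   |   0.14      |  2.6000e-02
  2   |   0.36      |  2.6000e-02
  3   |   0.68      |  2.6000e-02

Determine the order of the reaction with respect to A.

zeroth order (0)

Step 1: Compare trials - when concentration changes, rate stays constant.
Step 2: rate₂/rate₁ = 2.6000e-02/2.6000e-02 = 1
Step 3: [A]₂/[A]₁ = 0.36/0.14 = 2.571
Step 4: Since rate ratio ≈ (conc ratio)^0, the reaction is zeroth order.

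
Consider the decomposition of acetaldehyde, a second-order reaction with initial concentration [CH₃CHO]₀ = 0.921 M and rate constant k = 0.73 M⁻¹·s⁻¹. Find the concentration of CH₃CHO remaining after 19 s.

0.06686 M

Step 1: For a second-order reaction: 1/[CH₃CHO] = 1/[CH₃CHO]₀ + kt
Step 2: 1/[CH₃CHO] = 1/0.921 + 0.73 × 19
Step 3: 1/[CH₃CHO] = 1.086 + 13.87 = 14.96
Step 4: [CH₃CHO] = 1/14.96 = 0.06686 M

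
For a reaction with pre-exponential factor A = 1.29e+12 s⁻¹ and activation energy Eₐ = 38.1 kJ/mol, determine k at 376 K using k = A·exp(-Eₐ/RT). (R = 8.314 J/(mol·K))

6.57e+06 s⁻¹

Step 1: Use the Arrhenius equation: k = A × exp(-Eₐ/RT)
Step 2: Convert Eₐ to J/mol: 38.1 kJ/mol = 38100 J/mol
Step 3: Calculate the exponent: -Eₐ/(RT) = -38100/(8.314 × 376) = -12.18785
Step 4: k = 1.29e+12 × exp(-12.18785)
Step 5: k = 1.29e+12 × 5.09195e-06 = 6.5686e+06 s⁻¹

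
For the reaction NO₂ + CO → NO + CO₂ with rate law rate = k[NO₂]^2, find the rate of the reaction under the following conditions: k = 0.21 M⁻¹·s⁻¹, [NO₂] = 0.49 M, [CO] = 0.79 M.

0.05042 M/s

Step 1: The rate law is rate = k[NO₂]^2
Step 2: Note that the rate does not depend on [CO] (zero order in CO).
Step 3: rate = 0.21 × (0.49)^2 = 0.050421 M/s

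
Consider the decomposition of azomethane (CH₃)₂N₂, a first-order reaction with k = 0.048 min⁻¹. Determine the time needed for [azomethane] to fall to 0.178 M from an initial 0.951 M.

34.91 min

Step 1: For first-order: t = ln([azomethane]₀/[azomethane])/k
Step 2: t = ln(0.951/0.178)/0.048
Step 3: t = ln(5.343)/0.048
Step 4: t = 1.676/0.048 = 34.91 min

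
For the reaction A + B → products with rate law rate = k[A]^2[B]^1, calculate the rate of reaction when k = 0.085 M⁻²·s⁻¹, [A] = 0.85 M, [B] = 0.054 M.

0.003316 M/s

Step 1: The rate law is rate = k[A]^2[B]^1
Step 2: Substitute: rate = 0.085 × (0.85)^2 × (0.054)^1
Step 3: rate = 0.085 × 0.7225 × 0.054 = 0.00331627 M/s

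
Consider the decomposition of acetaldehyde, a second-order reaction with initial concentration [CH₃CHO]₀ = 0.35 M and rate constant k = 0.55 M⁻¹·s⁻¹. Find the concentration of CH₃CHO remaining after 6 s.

0.1624 M

Step 1: For a second-order reaction: 1/[CH₃CHO] = 1/[CH₃CHO]₀ + kt
Step 2: 1/[CH₃CHO] = 1/0.35 + 0.55 × 6
Step 3: 1/[CH₃CHO] = 2.857 + 3.3 = 6.157
Step 4: [CH₃CHO] = 1/6.157 = 0.1624 M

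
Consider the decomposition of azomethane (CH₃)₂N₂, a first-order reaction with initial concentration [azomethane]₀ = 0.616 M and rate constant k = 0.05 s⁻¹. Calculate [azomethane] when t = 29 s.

0.1445 M

Step 1: For a first-order reaction: [azomethane] = [azomethane]₀ × e^(-kt)
Step 2: [azomethane] = 0.616 × e^(-0.05 × 29)
Step 3: [azomethane] = 0.616 × e^(-1.45)
Step 4: [azomethane] = 0.616 × 0.23457 = 0.1445 M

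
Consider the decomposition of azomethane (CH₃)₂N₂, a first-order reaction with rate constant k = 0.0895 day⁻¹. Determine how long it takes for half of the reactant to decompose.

7.745 day

Step 1: For a first-order reaction, t₁/₂ = ln(2)/k
Step 2: t₁/₂ = ln(2)/0.0895
Step 3: t₁/₂ = 0.6931/0.0895 = 7.745 day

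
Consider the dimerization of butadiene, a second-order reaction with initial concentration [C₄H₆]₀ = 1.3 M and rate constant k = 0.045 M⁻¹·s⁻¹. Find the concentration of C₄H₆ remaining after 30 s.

0.4719 M

Step 1: For a second-order reaction: 1/[C₄H₆] = 1/[C₄H₆]₀ + kt
Step 2: 1/[C₄H₆] = 1/1.3 + 0.045 × 30
Step 3: 1/[C₄H₆] = 0.7692 + 1.35 = 2.119
Step 4: [C₄H₆] = 1/2.119 = 0.4719 M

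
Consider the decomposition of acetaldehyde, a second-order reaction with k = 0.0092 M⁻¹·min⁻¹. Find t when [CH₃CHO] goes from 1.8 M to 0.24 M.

392.5 min

Step 1: For second-order: t = (1/[CH₃CHO] - 1/[CH₃CHO]₀)/k
Step 2: t = (1/0.24 - 1/1.8)/0.0092
Step 3: t = (4.167 - 0.5556)/0.0092
Step 4: t = 3.611/0.0092 = 392.5 min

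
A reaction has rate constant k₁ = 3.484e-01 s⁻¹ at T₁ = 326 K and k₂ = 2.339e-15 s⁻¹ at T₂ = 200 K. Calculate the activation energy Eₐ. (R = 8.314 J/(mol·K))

140.4 kJ/mol

Step 1: Use the two-temperature Arrhenius form: ln(k₂/k₁) = -Eₐ/R × (1/T₂ - 1/T₁)
Step 2: ln(k₂/k₁) = ln(2.339e-15/3.484e-01) = ln(6.71355e-15) = -32.6346
Step 3: 1/T₂ - 1/T₁ = 1/200 - 1/326 = 1.932515e-03 K⁻¹
Step 4: Eₐ = -R × ln(k₂/k₁) / (1/T₂ - 1/T₁) = -8.314 × -32.6346 / 1.932515e-03
Step 5: Eₐ = 1.4040e+05 J/mol = 140.4 kJ/mol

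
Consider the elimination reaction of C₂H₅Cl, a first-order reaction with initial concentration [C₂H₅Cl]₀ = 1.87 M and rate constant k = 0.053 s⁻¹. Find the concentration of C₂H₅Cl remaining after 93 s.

0.01353 M

Step 1: For a first-order reaction: [C₂H₅Cl] = [C₂H₅Cl]₀ × e^(-kt)
Step 2: [C₂H₅Cl] = 1.87 × e^(-0.053 × 93)
Step 3: [C₂H₅Cl] = 1.87 × e^(-4.929)
Step 4: [C₂H₅Cl] = 1.87 × 0.00723373 = 0.01353 M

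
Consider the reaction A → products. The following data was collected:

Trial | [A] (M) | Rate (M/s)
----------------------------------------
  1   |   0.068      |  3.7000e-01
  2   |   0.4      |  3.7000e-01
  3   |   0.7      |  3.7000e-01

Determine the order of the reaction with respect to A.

zeroth order (0)

Step 1: Compare trials - when concentration changes, rate stays constant.
Step 2: rate₂/rate₁ = 3.7000e-01/3.7000e-01 = 1
Step 3: [A]₂/[A]₁ = 0.4/0.068 = 5.882
Step 4: Since rate ratio ≈ (conc ratio)^0, the reaction is zeroth order.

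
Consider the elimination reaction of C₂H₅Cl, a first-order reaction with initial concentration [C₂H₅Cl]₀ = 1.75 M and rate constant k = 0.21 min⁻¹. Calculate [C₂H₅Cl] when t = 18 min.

0.03994 M

Step 1: For a first-order reaction: [C₂H₅Cl] = [C₂H₅Cl]₀ × e^(-kt)
Step 2: [C₂H₅Cl] = 1.75 × e^(-0.21 × 18)
Step 3: [C₂H₅Cl] = 1.75 × e^(-3.78)
Step 4: [C₂H₅Cl] = 1.75 × 0.0228227 = 0.03994 M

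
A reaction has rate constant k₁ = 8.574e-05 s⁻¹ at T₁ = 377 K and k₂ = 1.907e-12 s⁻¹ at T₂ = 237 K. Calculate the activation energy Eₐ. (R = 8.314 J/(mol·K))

93.5 kJ/mol

Step 1: Use the two-temperature Arrhenius form: ln(k₂/k₁) = -Eₐ/R × (1/T₂ - 1/T₁)
Step 2: ln(k₂/k₁) = ln(1.907e-12/8.574e-05) = ln(2.22417e-08) = -17.6213
Step 3: 1/T₂ - 1/T₁ = 1/237 - 1/377 = 1.566889e-03 K⁻¹
Step 4: Eₐ = -R × ln(k₂/k₁) / (1/T₂ - 1/T₁) = -8.314 × -17.6213 / 1.566889e-03
Step 5: Eₐ = 9.3500e+04 J/mol = 93.5 kJ/mol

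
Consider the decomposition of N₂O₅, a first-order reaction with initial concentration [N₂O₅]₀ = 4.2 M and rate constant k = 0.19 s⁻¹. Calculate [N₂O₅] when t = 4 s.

1.964 M

Step 1: For a first-order reaction: [N₂O₅] = [N₂O₅]₀ × e^(-kt)
Step 2: [N₂O₅] = 4.2 × e^(-0.19 × 4)
Step 3: [N₂O₅] = 4.2 × e^(-0.76)
Step 4: [N₂O₅] = 4.2 × 0.467666 = 1.964 M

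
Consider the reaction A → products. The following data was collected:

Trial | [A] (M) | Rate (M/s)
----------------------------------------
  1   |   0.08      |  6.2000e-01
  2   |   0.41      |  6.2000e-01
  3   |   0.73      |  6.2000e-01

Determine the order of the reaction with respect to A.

zeroth order (0)

Step 1: Compare trials - when concentration changes, rate stays constant.
Step 2: rate₂/rate₁ = 6.2000e-01/6.2000e-01 = 1
Step 3: [A]₂/[A]₁ = 0.41/0.08 = 5.125
Step 4: Since rate ratio ≈ (conc ratio)^0, the reaction is zeroth order.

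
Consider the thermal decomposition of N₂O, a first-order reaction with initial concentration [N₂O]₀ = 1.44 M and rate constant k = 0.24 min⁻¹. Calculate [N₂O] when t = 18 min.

0.01915 M

Step 1: For a first-order reaction: [N₂O] = [N₂O]₀ × e^(-kt)
Step 2: [N₂O] = 1.44 × e^(-0.24 × 18)
Step 3: [N₂O] = 1.44 × e^(-4.32)
Step 4: [N₂O] = 1.44 × 0.0132999 = 0.01915 M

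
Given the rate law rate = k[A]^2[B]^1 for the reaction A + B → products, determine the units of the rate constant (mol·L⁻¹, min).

(mol·L⁻¹)⁻²·min⁻¹

Step 1: Overall order = 2 + 1 = 3.
Step 2: rate has units mol·L⁻¹·min⁻¹; [A]^2[B]^1 has units (mol·L⁻¹)^3.
Step 3: k = rate/([A]^2[B]^1), so units of k = (mol·L⁻¹)^(1-3)·min⁻¹ = (mol·L⁻¹)⁻²·min⁻¹.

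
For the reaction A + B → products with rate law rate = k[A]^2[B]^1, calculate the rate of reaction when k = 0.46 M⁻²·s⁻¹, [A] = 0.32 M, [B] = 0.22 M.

0.01036 M/s

Step 1: The rate law is rate = k[A]^2[B]^1
Step 2: Substitute: rate = 0.46 × (0.32)^2 × (0.22)^1
Step 3: rate = 0.46 × 0.1024 × 0.22 = 0.0103629 M/s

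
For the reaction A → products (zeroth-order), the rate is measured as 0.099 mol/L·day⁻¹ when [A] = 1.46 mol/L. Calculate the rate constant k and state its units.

0.099 mol/L·day⁻¹

Step 1: For a zeroth-order reaction, rate = k (independent of concentration).
Step 2: k = rate = 0.099 mol/L·day⁻¹.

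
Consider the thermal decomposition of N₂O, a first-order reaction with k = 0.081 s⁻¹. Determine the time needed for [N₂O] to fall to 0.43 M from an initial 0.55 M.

3.039 s

Step 1: For first-order: t = ln([N₂O]₀/[N₂O])/k
Step 2: t = ln(0.55/0.43)/0.081
Step 3: t = ln(1.279)/0.081
Step 4: t = 0.2461/0.081 = 3.039 s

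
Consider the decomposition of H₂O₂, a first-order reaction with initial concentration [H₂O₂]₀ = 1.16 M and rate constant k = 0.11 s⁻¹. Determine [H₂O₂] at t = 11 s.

0.3459 M

Step 1: For a first-order reaction: [H₂O₂] = [H₂O₂]₀ × e^(-kt)
Step 2: [H₂O₂] = 1.16 × e^(-0.11 × 11)
Step 3: [H₂O₂] = 1.16 × e^(-1.21)
Step 4: [H₂O₂] = 1.16 × 0.298197 = 0.3459 M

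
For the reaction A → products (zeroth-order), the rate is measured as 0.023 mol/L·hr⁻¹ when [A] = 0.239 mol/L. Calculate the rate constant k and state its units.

0.023 mol/L·hr⁻¹

Step 1: For a zeroth-order reaction, rate = k (independent of concentration).
Step 2: k = rate = 0.023 mol/L·hr⁻¹.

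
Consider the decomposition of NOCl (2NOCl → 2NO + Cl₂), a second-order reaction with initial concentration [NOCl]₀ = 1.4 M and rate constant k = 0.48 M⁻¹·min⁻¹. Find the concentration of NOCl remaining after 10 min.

0.1813 M

Step 1: For a second-order reaction: 1/[NOCl] = 1/[NOCl]₀ + kt
Step 2: 1/[NOCl] = 1/1.4 + 0.48 × 10
Step 3: 1/[NOCl] = 0.7143 + 4.8 = 5.514
Step 4: [NOCl] = 1/5.514 = 0.1813 M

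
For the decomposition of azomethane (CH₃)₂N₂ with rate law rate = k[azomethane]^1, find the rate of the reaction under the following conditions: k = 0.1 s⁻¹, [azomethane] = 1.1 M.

0.11 M/s

Step 1: Identify the rate law: rate = k[azomethane]^1
Step 2: Substitute values: rate = 0.1 × (1.1)^1
Step 3: Calculate: rate = 0.1 × 1.1 = 0.11 M/s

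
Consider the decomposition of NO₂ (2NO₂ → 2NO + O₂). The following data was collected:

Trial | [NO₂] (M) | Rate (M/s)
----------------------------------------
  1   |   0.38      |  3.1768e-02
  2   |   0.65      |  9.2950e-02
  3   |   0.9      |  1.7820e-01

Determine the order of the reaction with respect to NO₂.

second order (2)

Step 1: Compare trials to find order n where rate₂/rate₁ = ([NO₂]₂/[NO₂]₁)^n
Step 2: rate₂/rate₁ = 9.2950e-02/3.1768e-02 = 2.926
Step 3: [NO₂]₂/[NO₂]₁ = 0.65/0.38 = 1.711
Step 4: n = ln(2.926)/ln(1.711) = 2.00 ≈ 2
Step 5: The reaction is second order in NO₂.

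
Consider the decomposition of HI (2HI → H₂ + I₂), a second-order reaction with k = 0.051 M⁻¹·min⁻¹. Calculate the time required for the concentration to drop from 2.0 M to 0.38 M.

41.8 min

Step 1: For second-order: t = (1/[HI] - 1/[HI]₀)/k
Step 2: t = (1/0.38 - 1/2.0)/0.051
Step 3: t = (2.632 - 0.5)/0.051
Step 4: t = 2.132/0.051 = 41.8 min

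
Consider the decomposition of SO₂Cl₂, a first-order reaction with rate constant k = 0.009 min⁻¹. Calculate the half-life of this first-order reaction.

77.02 min

Step 1: For a first-order reaction, t₁/₂ = ln(2)/k
Step 2: t₁/₂ = ln(2)/0.009
Step 3: t₁/₂ = 0.6931/0.009 = 77.02 min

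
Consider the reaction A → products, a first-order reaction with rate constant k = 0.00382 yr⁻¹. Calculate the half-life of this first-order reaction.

181.5 yr

Step 1: For a first-order reaction, t₁/₂ = ln(2)/k
Step 2: t₁/₂ = ln(2)/0.00382
Step 3: t₁/₂ = 0.6931/0.00382 = 181.5 yr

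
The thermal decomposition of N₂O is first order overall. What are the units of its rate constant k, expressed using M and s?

s⁻¹

Step 1: For overall order n, rate = k × (concentration)^n.
Step 2: Rate has units M·s⁻¹; concentration term has units M^1.
Step 3: k = rate / (concentration)^n, so units of k = M^(1-1)·s⁻¹ = s⁻¹.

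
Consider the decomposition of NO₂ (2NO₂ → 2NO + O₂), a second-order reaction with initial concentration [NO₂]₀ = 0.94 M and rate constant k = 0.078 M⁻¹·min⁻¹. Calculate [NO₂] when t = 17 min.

0.4184 M

Step 1: For a second-order reaction: 1/[NO₂] = 1/[NO₂]₀ + kt
Step 2: 1/[NO₂] = 1/0.94 + 0.078 × 17
Step 3: 1/[NO₂] = 1.064 + 1.326 = 2.39
Step 4: [NO₂] = 1/2.39 = 0.4184 M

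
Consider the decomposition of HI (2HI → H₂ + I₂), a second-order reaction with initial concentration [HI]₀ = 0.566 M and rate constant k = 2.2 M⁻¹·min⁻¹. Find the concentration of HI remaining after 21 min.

0.02085 M

Step 1: For a second-order reaction: 1/[HI] = 1/[HI]₀ + kt
Step 2: 1/[HI] = 1/0.566 + 2.2 × 21
Step 3: 1/[HI] = 1.767 + 46.2 = 47.97
Step 4: [HI] = 1/47.97 = 0.02085 M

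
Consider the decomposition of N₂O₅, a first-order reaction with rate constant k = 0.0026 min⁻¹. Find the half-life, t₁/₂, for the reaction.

266.6 min

Step 1: For a first-order reaction, t₁/₂ = ln(2)/k
Step 2: t₁/₂ = ln(2)/0.0026
Step 3: t₁/₂ = 0.6931/0.0026 = 266.6 min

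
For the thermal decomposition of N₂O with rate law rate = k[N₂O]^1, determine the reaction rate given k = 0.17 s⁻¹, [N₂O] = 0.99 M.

0.1683 M/s

Step 1: Identify the rate law: rate = k[N₂O]^1
Step 2: Substitute values: rate = 0.17 × (0.99)^1
Step 3: Calculate: rate = 0.17 × 0.99 = 0.1683 M/s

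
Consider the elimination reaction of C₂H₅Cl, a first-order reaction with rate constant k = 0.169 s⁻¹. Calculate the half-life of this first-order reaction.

4.101 s

Step 1: For a first-order reaction, t₁/₂ = ln(2)/k
Step 2: t₁/₂ = ln(2)/0.169
Step 3: t₁/₂ = 0.6931/0.169 = 4.101 s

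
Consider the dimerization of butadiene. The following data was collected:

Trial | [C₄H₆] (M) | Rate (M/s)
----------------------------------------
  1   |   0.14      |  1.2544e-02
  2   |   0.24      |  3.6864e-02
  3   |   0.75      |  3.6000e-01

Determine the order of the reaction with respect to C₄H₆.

second order (2)

Step 1: Compare trials to find order n where rate₂/rate₁ = ([C₄H₆]₂/[C₄H₆]₁)^n
Step 2: rate₂/rate₁ = 3.6864e-02/1.2544e-02 = 2.939
Step 3: [C₄H₆]₂/[C₄H₆]₁ = 0.24/0.14 = 1.714
Step 4: n = ln(2.939)/ln(1.714) = 2.00 ≈ 2
Step 5: The reaction is second order in C₄H₆.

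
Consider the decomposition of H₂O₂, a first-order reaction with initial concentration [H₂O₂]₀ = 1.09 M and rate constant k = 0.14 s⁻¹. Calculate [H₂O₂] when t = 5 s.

0.5413 M

Step 1: For a first-order reaction: [H₂O₂] = [H₂O₂]₀ × e^(-kt)
Step 2: [H₂O₂] = 1.09 × e^(-0.14 × 5)
Step 3: [H₂O₂] = 1.09 × e^(-0.7)
Step 4: [H₂O₂] = 1.09 × 0.496585 = 0.5413 M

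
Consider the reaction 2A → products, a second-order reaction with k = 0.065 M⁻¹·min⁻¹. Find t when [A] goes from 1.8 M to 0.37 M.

33.03 min

Step 1: For second-order: t = (1/[A] - 1/[A]₀)/k
Step 2: t = (1/0.37 - 1/1.8)/0.065
Step 3: t = (2.703 - 0.5556)/0.065
Step 4: t = 2.147/0.065 = 33.03 min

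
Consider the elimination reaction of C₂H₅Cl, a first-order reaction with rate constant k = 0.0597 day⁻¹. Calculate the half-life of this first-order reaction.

11.61 day

Step 1: For a first-order reaction, t₁/₂ = ln(2)/k
Step 2: t₁/₂ = ln(2)/0.0597
Step 3: t₁/₂ = 0.6931/0.0597 = 11.61 day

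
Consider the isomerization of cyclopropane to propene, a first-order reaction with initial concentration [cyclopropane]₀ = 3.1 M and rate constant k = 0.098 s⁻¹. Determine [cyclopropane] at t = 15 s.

0.7128 M

Step 1: For a first-order reaction: [cyclopropane] = [cyclopropane]₀ × e^(-kt)
Step 2: [cyclopropane] = 3.1 × e^(-0.098 × 15)
Step 3: [cyclopropane] = 3.1 × e^(-1.47)
Step 4: [cyclopropane] = 3.1 × 0.229925 = 0.7128 M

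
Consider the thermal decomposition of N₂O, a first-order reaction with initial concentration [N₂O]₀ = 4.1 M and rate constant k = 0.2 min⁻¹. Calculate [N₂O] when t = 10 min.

0.5549 M

Step 1: For a first-order reaction: [N₂O] = [N₂O]₀ × e^(-kt)
Step 2: [N₂O] = 4.1 × e^(-0.2 × 10)
Step 3: [N₂O] = 4.1 × e^(-2)
Step 4: [N₂O] = 4.1 × 0.135335 = 0.5549 M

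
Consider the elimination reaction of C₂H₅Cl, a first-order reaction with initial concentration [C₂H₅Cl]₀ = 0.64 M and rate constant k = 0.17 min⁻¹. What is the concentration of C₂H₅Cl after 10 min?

0.1169 M

Step 1: For a first-order reaction: [C₂H₅Cl] = [C₂H₅Cl]₀ × e^(-kt)
Step 2: [C₂H₅Cl] = 0.64 × e^(-0.17 × 10)
Step 3: [C₂H₅Cl] = 0.64 × e^(-1.7)
Step 4: [C₂H₅Cl] = 0.64 × 0.182684 = 0.1169 M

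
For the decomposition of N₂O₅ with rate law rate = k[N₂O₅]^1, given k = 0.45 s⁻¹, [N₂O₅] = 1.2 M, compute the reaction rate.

0.54 M/s

Step 1: Identify the rate law: rate = k[N₂O₅]^1
Step 2: Substitute values: rate = 0.45 × (1.2)^1
Step 3: Calculate: rate = 0.45 × 1.2 = 0.54 M/s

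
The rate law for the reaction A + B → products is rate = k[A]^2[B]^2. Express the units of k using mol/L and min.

(mol/L)⁻³·min⁻¹

Step 1: Overall order = 2 + 2 = 4.
Step 2: rate has units mol/L·min⁻¹; [A]^2[B]^2 has units (mol/L)^4.
Step 3: k = rate/([A]^2[B]^2), so units of k = (mol/L)^(1-4)·min⁻¹ = (mol/L)⁻³·min⁻¹.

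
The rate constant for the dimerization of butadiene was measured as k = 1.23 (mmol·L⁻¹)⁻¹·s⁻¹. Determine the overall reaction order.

second order (2)

Step 1: The units of k for an nth-order reaction are (concentration)^(1-n)·(time)⁻¹.
Step 2: Here k has units (mmol·L⁻¹)⁻¹·s⁻¹, so the concentration exponent is -1.
Step 3: 1 - n = -1 ⇒ n = 2. The reaction is second order.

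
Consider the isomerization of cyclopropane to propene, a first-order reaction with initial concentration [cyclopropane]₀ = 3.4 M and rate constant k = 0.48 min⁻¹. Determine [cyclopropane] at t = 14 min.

0.004102 M

Step 1: For a first-order reaction: [cyclopropane] = [cyclopropane]₀ × e^(-kt)
Step 2: [cyclopropane] = 3.4 × e^(-0.48 × 14)
Step 3: [cyclopropane] = 3.4 × e^(-6.72)
Step 4: [cyclopropane] = 3.4 × 0.00120654 = 0.004102 M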